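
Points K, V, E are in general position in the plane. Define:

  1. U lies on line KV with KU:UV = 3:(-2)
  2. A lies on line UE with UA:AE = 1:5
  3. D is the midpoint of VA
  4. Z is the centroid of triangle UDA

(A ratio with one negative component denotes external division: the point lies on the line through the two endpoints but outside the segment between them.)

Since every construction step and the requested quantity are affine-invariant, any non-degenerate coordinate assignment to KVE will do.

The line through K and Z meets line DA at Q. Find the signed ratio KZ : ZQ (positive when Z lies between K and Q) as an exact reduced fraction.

Assign K = (0, 0), V = (1, 0), E = (0, 1) — the answer is frame-independent, so this choice is without loss of generality.
1. U lies on line KV with KU:UV = 3:(-2) ⇒ U = (3, 0)
2. A lies on line UE with UA:AE = 1:5 ⇒ A = (5/2, 1/6)
3. D is the midpoint of VA ⇒ D = (7/4, 1/12)
4. Z is the centroid of triangle UDA ⇒ Z = (29/12, 1/12)
line KZ meets DA at Q = (29/20, 1/20)
Z = K + t·(Q−K) with t = 5/3, so KZ:ZQ = 5/3:-2/3

KZ:ZQ = -5/2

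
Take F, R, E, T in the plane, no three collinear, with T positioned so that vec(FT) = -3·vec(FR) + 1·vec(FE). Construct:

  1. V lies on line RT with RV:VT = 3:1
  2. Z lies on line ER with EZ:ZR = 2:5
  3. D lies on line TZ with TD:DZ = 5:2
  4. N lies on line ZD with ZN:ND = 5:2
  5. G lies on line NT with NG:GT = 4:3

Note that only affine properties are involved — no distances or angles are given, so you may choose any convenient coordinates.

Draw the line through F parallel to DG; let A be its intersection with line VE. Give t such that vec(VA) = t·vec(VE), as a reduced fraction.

Assign F = (0, 0), R = (1, 0), E = (0, 1), T = (-3, 1) — the answer is frame-independent, so this choice is without loss of generality.
1. V lies on line RT with RV:VT = 3:1 ⇒ V = (-2, 3/4)
2. Z lies on line ER with EZ:ZR = 2:5 ⇒ Z = (2/7, 5/7)
3. D lies on line TZ with TD:DZ = 5:2 ⇒ D = (-32/49, 39/49)
4. N lies on line ZD with ZN:ND = 5:2 ⇒ N = (-132/343, 265/343)
5. G lies on line NT with NG:GT = 4:3 ⇒ G = (-4512/2401, 2167/2401)
through F parallel to DG: direction (-2944/2401, 256/2401); meets VE at A = (-184/39, 16/39)
A = V + t·(E−V) with t = -53/39

t = -53/39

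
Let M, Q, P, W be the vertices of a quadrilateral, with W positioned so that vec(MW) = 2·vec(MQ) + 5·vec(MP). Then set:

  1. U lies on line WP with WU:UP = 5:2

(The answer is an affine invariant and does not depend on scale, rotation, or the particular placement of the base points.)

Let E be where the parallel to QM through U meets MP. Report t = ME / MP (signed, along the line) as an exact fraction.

t = 15/7

Work in coordinates with M = (0, 0), Q = (1, 0), P = (0, 1), W = (2, 5).
1. U lies on line WP with WU:UP = 5:2 ⇒ U = (4/7, 15/7)
through U parallel to QM: direction (-1, 0); meets MP at E = (0, 15/7)
E = M + t·(P−M) with t = 15/7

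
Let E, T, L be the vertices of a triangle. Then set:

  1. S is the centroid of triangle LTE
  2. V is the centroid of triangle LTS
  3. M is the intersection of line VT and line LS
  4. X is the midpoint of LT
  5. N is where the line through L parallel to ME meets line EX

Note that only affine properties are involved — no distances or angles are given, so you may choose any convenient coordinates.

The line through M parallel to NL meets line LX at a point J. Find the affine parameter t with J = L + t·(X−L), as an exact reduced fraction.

Choose coordinates E = (0, 0), T = (1, 0), L = (0, 1).
1. S is the centroid of triangle LTE ⇒ S = (1/3, 1/3)
2. V is the centroid of triangle LTS ⇒ V = (4/9, 4/9)
3. M is the intersection of line VT and line LS ⇒ M = (1/6, 2/3)
4. X is the midpoint of LT ⇒ X = (1/2, 1/2)
5. N is where the line through L parallel to ME meets line EX ⇒ N = (-1/3, -1/3)
through M parallel to NL: direction (1/3, 4/3); meets LX at J = (1/5, 4/5)
J = L + t·(X−L) with t = 2/5

t = 2/5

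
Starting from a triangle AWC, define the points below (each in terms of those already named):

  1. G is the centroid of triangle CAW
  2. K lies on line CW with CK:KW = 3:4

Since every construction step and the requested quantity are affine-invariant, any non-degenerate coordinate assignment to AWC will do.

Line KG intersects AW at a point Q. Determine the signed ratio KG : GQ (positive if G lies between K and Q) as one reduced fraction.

Work in coordinates with A = (0, 0), W = (1, 0), C = (0, 1).
1. G is the centroid of triangle CAW ⇒ G = (1/3, 1/3)
2. K lies on line CW with CK:KW = 3:4 ⇒ K = (3/7, 4/7)
line KG meets AW at Q = (1/5, 0)
G = K + t·(Q−K) with t = 5/12, so KG:GQ = 5/12:7/12

KG:GQ = 5/7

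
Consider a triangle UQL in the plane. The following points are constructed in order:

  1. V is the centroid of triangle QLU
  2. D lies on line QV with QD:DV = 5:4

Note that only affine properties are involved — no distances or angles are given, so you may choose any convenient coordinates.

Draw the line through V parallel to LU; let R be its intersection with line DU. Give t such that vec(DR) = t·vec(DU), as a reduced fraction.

t = 8/17

Work in coordinates with U = (0, 0), Q = (1, 0), L = (0, 1).
1. V is the centroid of triangle QLU ⇒ V = (1/3, 1/3)
2. D lies on line QV with QD:DV = 5:4 ⇒ D = (17/27, 5/27)
through V parallel to LU: direction (0, -1); meets DU at R = (1/3, 5/51)
R = D + t·(U−D) with t = 8/17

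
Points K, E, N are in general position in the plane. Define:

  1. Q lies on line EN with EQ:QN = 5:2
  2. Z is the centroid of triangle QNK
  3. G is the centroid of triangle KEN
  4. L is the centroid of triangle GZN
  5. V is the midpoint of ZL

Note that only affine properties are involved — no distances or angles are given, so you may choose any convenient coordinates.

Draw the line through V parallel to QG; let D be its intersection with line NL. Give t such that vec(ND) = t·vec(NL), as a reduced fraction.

t = 5/7

Choose coordinates K = (0, 0), E = (1, 0), N = (0, 1).
1. Q lies on line EN with EQ:QN = 5:2 ⇒ Q = (2/7, 5/7)
2. Z is the centroid of triangle QNK ⇒ Z = (2/21, 4/7)
3. G is the centroid of triangle KEN ⇒ G = (1/3, 1/3)
4. L is the centroid of triangle GZN ⇒ L = (1/7, 40/63)
5. V is the midpoint of ZL ⇒ V = (5/42, 38/63)
through V parallel to QG: direction (1/21, -8/21); meets NL at D = (5/49, 326/441)
D = N + t·(L−N) with t = 5/7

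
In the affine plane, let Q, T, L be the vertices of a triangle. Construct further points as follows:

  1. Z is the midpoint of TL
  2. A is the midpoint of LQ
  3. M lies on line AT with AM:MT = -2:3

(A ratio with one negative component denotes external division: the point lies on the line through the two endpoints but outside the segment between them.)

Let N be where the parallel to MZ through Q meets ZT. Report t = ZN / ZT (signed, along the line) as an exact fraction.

t = 7/3

Assign Q = (0, 0), T = (1, 0), L = (0, 1) — the answer is frame-independent, so this choice is without loss of generality.
1. Z is the midpoint of TL ⇒ Z = (1/2, 1/2)
2. A is the midpoint of LQ ⇒ A = (0, 1/2)
3. M lies on line AT with AM:MT = -2:3 ⇒ M = (-2, 3/2)
through Q parallel to MZ: direction (5/2, -1); meets ZT at N = (5/3, -2/3)
N = Z + t·(T−Z) with t = 7/3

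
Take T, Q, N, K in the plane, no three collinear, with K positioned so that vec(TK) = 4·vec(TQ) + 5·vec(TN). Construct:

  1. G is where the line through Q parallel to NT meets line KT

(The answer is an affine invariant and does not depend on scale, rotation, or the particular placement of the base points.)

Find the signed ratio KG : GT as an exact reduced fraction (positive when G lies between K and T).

KG:GT = 3

Work in coordinates with T = (0, 0), Q = (1, 0), N = (0, 1), K = (4, 5).
1. G is where the line through Q parallel to NT meets line KT ⇒ G = (1, 5/4)
G = K + t·(T−K) with t = 3/4, so KG:GT = t:(1−t) = 3/4:1/4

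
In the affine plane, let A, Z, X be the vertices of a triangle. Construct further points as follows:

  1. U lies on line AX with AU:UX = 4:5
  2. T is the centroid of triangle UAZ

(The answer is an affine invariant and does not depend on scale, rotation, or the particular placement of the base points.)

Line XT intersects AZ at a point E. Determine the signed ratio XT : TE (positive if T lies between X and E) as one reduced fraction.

Choose coordinates A = (0, 0), Z = (1, 0), X = (0, 1).
1. U lies on line AX with AU:UX = 4:5 ⇒ U = (0, 4/9)
2. T is the centroid of triangle UAZ ⇒ T = (1/3, 4/27)
line XT meets AZ at E = (9/23, 0)
T = X + t·(E−X) with t = 23/27, so XT:TE = 23/27:4/27

XT:TE = 23/4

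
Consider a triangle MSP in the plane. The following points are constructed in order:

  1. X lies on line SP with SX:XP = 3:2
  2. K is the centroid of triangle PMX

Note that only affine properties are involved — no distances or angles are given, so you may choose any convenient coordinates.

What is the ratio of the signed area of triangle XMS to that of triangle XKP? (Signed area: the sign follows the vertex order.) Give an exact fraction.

Assign M = (0, 0), S = (1, 0), P = (0, 1) — the answer is frame-independent, so this choice is without loss of generality.
1. X lies on line SP with SX:XP = 3:2 ⇒ X = (2/5, 3/5)
2. K is the centroid of triangle PMX ⇒ K = (2/15, 8/15)
2·[XMS] = 3/5, 2·[XKP] = -2/15
[XMS]:[XKP] = 3/5:-2/15 = -9/2

[XMS]:[XKP] = -9/2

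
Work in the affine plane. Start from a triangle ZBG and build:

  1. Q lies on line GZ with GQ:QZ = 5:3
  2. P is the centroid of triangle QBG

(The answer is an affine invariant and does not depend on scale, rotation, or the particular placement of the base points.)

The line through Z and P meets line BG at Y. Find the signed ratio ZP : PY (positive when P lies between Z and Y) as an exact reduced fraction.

ZP:PY = 19/5

Set Z = (0, 0), B = (1, 0), G = (0, 1); any affine frame gives the same invariant.
1. Q lies on line GZ with GQ:QZ = 5:3 ⇒ Q = (0, 3/8)
2. P is the centroid of triangle QBG ⇒ P = (1/3, 11/24)
line ZP meets BG at Y = (8/19, 11/19)
P = Z + t·(Y−Z) with t = 19/24, so ZP:PY = 19/24:5/24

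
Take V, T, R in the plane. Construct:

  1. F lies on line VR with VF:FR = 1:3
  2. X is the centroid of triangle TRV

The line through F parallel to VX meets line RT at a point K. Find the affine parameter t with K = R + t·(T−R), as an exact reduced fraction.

Set V = (0, 0), T = (1, 0), R = (0, 1); any affine frame gives the same invariant.
1. F lies on line VR with VF:FR = 1:3 ⇒ F = (0, 1/4)
2. X is the centroid of triangle TRV ⇒ X = (1/3, 1/3)
through F parallel to VX: direction (1/3, 1/3); meets RT at K = (3/8, 5/8)
K = R + t·(T−R) with t = 3/8

t = 3/8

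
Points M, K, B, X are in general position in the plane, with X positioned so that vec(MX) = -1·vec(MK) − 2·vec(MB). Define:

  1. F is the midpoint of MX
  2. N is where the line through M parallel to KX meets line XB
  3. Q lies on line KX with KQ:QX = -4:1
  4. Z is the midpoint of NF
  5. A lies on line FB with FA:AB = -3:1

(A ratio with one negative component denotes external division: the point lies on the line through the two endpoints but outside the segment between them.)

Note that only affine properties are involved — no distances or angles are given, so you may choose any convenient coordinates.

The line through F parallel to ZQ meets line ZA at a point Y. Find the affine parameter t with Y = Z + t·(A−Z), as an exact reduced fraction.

Choose coordinates M = (0, 0), K = (1, 0), B = (0, 1), X = (-1, -2).
1. F is the midpoint of MX ⇒ F = (-1/2, -1)
2. N is where the line through M parallel to KX meets line XB ⇒ N = (-1/2, -1/2)
3. Q lies on line KX with KQ:QX = -4:1 ⇒ Q = (-5/3, -8/3)
4. Z is the midpoint of NF ⇒ Z = (-1/2, -3/4)
5. A lies on line FB with FA:AB = -3:1 ⇒ A = (1/4, 2)
through F parallel to ZQ: direction (-7/6, -23/12); meets ZA at Y = (-53/85, -409/340)
Y = Z + t·(A−Z) with t = -14/85

t = -14/85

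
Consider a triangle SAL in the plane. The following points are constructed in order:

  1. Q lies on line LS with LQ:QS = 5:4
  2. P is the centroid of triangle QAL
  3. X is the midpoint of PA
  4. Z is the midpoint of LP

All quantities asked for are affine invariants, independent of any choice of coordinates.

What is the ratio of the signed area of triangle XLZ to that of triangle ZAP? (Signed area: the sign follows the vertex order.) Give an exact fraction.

Set S = (0, 0), A = (1, 0), L = (0, 1); any affine frame gives the same invariant.
1. Q lies on line LS with LQ:QS = 5:4 ⇒ Q = (0, 4/9)
2. P is the centroid of triangle QAL ⇒ P = (1/3, 13/27)
3. X is the midpoint of PA ⇒ X = (2/3, 13/54)
4. Z is the midpoint of LP ⇒ Z = (1/6, 20/27)
2·[XLZ] = 5/108, 2·[ZAP] = -5/54
[XLZ]:[ZAP] = 5/108:-5/54 = -1/2

[XLZ]:[ZAP] = -1/2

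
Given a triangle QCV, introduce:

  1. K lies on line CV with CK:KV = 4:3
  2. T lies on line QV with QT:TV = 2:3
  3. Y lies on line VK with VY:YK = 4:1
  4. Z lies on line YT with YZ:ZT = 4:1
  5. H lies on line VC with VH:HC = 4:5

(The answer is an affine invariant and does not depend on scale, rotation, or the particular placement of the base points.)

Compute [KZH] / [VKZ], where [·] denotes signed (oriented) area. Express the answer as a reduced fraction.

[KZH]:[VKZ] = -1/27

Set Q = (0, 0), C = (1, 0), V = (0, 1); any affine frame gives the same invariant.
1. K lies on line CV with CK:KV = 4:3 ⇒ K = (3/7, 4/7)
2. T lies on line QV with QT:TV = 2:3 ⇒ T = (0, 2/5)
3. Y lies on line VK with VY:YK = 4:1 ⇒ Y = (12/35, 23/35)
4. Z lies on line YT with YZ:ZT = 4:1 ⇒ Z = (12/175, 79/175)
5. H lies on line VC with VH:HC = 4:5 ⇒ H = (4/9, 5/9)
2·[KZH] = 4/525, 2·[VKZ] = -36/175
[KZH]:[VKZ] = 4/525:-36/175 = -1/27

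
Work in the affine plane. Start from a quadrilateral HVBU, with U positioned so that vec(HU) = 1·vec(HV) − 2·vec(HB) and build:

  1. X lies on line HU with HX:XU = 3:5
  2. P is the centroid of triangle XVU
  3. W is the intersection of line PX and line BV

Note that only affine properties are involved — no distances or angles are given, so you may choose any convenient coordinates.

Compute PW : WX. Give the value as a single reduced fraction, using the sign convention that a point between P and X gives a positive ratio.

Assign H = (0, 0), V = (1, 0), B = (0, 1), U = (1, -2) — the answer is frame-independent, so this choice is without loss of generality.
1. X lies on line HU with HX:XU = 3:5 ⇒ X = (3/8, -3/4)
2. P is the centroid of triangle XVU ⇒ P = (19/24, -11/12)
3. W is the intersection of line PX and line BV ⇒ W = (8/3, -5/3)
W = P + t·(X−P) with t = -9/2, so PW:WX = t:(1−t) = -9/2:11/2

PW:WX = -9/11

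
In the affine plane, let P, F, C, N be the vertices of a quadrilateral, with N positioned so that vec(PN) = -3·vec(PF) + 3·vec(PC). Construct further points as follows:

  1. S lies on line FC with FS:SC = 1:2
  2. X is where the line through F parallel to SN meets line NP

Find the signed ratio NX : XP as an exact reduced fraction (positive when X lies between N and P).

NX:XP = 1/8

Set P = (0, 0), F = (1, 0), C = (0, 1), N = (-3, 3); any affine frame gives the same invariant.
1. S lies on line FC with FS:SC = 1:2 ⇒ S = (2/3, 1/3)
2. X is where the line through F parallel to SN meets line NP ⇒ X = (-8/3, 8/3)
X = N + t·(P−N) with t = 1/9, so NX:XP = t:(1−t) = 1/9:8/9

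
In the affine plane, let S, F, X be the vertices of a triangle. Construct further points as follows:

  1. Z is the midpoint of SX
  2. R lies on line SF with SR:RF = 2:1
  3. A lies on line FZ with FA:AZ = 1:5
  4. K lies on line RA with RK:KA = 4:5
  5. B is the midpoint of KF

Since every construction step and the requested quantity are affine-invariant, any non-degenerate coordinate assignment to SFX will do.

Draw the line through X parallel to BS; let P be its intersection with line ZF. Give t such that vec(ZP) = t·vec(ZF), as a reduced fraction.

Assign S = (0, 0), F = (1, 0), X = (0, 1) — the answer is frame-independent, so this choice is without loss of generality.
1. Z is the midpoint of SX ⇒ Z = (0, 1/2)
2. R lies on line SF with SR:RF = 2:1 ⇒ R = (2/3, 0)
3. A lies on line FZ with FA:AZ = 1:5 ⇒ A = (5/6, 1/12)
4. K lies on line RA with RK:KA = 4:5 ⇒ K = (20/27, 1/27)
5. B is the midpoint of KF ⇒ B = (47/54, 1/54)
through X parallel to BS: direction (-47/54, -1/54); meets ZF at P = (-47/49, 48/49)
P = Z + t·(F−Z) with t = -47/49

t = -47/49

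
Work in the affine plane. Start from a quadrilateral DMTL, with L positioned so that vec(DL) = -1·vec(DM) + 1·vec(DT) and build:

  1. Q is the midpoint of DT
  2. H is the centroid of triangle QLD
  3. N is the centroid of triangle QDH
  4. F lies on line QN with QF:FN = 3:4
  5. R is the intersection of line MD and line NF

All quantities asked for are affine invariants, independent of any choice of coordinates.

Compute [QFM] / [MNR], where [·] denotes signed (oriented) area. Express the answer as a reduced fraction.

[QFM]:[MNR] = 3/14

Work in coordinates with D = (0, 0), M = (1, 0), T = (0, 1), L = (-1, 1).
1. Q is the midpoint of DT ⇒ Q = (0, 1/2)
2. H is the centroid of triangle QLD ⇒ H = (-1/3, 1/2)
3. N is the centroid of triangle QDH ⇒ N = (-1/9, 1/3)
4. F lies on line QN with QF:FN = 3:4 ⇒ F = (-1/21, 3/7)
5. R is the intersection of line MD and line NF ⇒ R = (-1/3, 0)
2·[QFM] = 2/21, 2·[MNR] = 4/9
[QFM]:[MNR] = 2/21:4/9 = 3/14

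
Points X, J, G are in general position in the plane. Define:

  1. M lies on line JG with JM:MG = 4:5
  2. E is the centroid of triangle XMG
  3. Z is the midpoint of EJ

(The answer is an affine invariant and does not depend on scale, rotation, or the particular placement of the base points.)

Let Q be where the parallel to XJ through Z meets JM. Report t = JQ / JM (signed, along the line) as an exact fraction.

t = 13/24

Choose coordinates X = (0, 0), J = (1, 0), G = (0, 1).
1. M lies on line JG with JM:MG = 4:5 ⇒ M = (5/9, 4/9)
2. E is the centroid of triangle XMG ⇒ E = (5/27, 13/27)
3. Z is the midpoint of EJ ⇒ Z = (16/27, 13/54)
through Z parallel to XJ: direction (1, 0); meets JM at Q = (41/54, 13/54)
Q = J + t·(M−J) with t = 13/24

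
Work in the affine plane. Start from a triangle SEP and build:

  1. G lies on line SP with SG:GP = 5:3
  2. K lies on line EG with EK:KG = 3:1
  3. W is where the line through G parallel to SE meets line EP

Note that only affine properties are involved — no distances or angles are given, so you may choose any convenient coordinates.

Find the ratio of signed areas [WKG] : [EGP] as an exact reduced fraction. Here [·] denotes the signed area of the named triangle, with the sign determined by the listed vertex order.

Assign S = (0, 0), E = (1, 0), P = (0, 1) — the answer is frame-independent, so this choice is without loss of generality.
1. G lies on line SP with SG:GP = 5:3 ⇒ G = (0, 5/8)
2. K lies on line EG with EK:KG = 3:1 ⇒ K = (1/4, 15/32)
3. W is where the line through G parallel to SE meets line EP ⇒ W = (3/8, 5/8)
2·[WKG] = -15/256, 2·[EGP] = -3/8
[WKG]:[EGP] = -15/256:-3/8 = 5/32

[WKG]:[EGP] = 5/32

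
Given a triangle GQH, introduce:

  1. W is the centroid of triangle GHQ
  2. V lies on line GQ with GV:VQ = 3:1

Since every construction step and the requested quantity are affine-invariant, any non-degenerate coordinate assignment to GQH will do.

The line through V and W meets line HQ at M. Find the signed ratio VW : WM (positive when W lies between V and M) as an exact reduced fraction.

Work in coordinates with G = (0, 0), Q = (1, 0), H = (0, 1).
1. W is the centroid of triangle GHQ ⇒ W = (1/3, 1/3)
2. V lies on line GQ with GV:VQ = 3:1 ⇒ V = (3/4, 0)
line VW meets HQ at M = (2, -1)
W = V + t·(M−V) with t = -1/3, so VW:WM = -1/3:4/3

VW:WM = -1/4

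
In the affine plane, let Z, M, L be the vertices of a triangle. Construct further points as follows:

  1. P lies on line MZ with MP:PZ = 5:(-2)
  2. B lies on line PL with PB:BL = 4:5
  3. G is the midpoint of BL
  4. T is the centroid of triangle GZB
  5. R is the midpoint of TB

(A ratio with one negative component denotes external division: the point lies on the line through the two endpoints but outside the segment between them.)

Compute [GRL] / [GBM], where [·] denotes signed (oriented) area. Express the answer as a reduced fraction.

[GRL]:[GBM] = 1/15

Choose coordinates Z = (0, 0), M = (1, 0), L = (0, 1).
1. P lies on line MZ with MP:PZ = 5:(-2) ⇒ P = (-2/3, 0)
2. B lies on line PL with PB:BL = 4:5 ⇒ B = (-10/27, 4/9)
3. G is the midpoint of BL ⇒ G = (-5/27, 13/18)
4. T is the centroid of triangle GZB ⇒ T = (-5/27, 7/18)
5. R is the midpoint of TB ⇒ R = (-5/18, 5/12)
2·[GRL] = 5/162, 2·[GBM] = 25/54
[GRL]:[GBM] = 5/162:25/54 = 1/15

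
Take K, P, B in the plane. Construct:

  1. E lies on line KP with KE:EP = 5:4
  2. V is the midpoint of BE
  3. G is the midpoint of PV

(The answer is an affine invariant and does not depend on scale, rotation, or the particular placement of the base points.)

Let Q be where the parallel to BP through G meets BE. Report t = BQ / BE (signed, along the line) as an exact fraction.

Set K = (0, 0), P = (1, 0), B = (0, 1); any affine frame gives the same invariant.
1. E lies on line KP with KE:EP = 5:4 ⇒ E = (5/9, 0)
2. V is the midpoint of BE ⇒ V = (5/18, 1/2)
3. G is the midpoint of PV ⇒ G = (23/36, 1/4)
through G parallel to BP: direction (1, -1); meets BE at Q = (5/36, 3/4)
Q = B + t·(E−B) with t = 1/4

t = 1/4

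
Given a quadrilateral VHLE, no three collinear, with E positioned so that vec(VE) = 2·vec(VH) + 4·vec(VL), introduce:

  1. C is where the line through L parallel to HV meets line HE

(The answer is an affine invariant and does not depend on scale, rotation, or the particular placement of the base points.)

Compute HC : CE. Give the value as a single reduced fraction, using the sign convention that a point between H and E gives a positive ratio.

Set V = (0, 0), H = (1, 0), L = (0, 1), E = (2, 4); any affine frame gives the same invariant.
1. C is where the line through L parallel to HV meets line HE ⇒ C = (5/4, 1)
C = H + t·(E−H) with t = 1/4, so HC:CE = t:(1−t) = 1/4:3/4

HC:CE = 1/3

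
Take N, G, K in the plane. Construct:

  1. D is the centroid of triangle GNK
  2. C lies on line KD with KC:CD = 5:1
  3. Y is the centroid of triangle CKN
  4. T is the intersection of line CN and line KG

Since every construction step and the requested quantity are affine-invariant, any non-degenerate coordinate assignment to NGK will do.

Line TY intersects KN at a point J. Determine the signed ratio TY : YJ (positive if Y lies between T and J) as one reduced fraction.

Work in coordinates with N = (0, 0), G = (1, 0), K = (0, 1).
1. D is the centroid of triangle GNK ⇒ D = (1/3, 1/3)
2. C lies on line KD with KC:CD = 5:1 ⇒ C = (5/18, 4/9)
3. Y is the centroid of triangle CKN ⇒ Y = (5/54, 13/27)
4. T is the intersection of line CN and line KG ⇒ T = (5/13, 8/13)
line TY meets KN at J = (0, 18/41)
Y = T + t·(J−T) with t = 41/54, so TY:YJ = 41/54:13/54

TY:YJ = 41/13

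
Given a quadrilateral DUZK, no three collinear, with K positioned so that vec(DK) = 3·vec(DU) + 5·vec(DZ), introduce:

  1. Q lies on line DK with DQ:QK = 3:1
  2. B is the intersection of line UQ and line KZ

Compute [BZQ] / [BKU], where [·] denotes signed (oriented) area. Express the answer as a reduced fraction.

[BZQ]:[BKU] = -3/7

Set D = (0, 0), U = (1, 0), Z = (0, 1), K = (3, 5); any affine frame gives the same invariant.
1. Q lies on line DK with DQ:QK = 3:1 ⇒ Q = (9/4, 15/4)
2. B is the intersection of line UQ and line KZ ⇒ B = (12/5, 21/5)
2·[BZQ] = 3/5, 2·[BKU] = -7/5
[BZQ]:[BKU] = 3/5:-7/5 = -3/7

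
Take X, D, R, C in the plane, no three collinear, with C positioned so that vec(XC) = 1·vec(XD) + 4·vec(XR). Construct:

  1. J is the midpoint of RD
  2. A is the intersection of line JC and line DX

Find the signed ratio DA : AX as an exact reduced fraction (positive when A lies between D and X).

DA:AX = 4/3

Choose coordinates X = (0, 0), D = (1, 0), R = (0, 1), C = (1, 4).
1. J is the midpoint of RD ⇒ J = (1/2, 1/2)
2. A is the intersection of line JC and line DX ⇒ A = (3/7, 0)
A = D + t·(X−D) with t = 4/7, so DA:AX = t:(1−t) = 4/7:3/7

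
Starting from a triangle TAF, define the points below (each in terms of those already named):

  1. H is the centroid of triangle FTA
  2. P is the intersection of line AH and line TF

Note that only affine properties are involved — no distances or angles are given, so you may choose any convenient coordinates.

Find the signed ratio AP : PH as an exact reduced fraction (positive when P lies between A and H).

AP:PH = -3

Assign T = (0, 0), A = (1, 0), F = (0, 1) — the answer is frame-independent, so this choice is without loss of generality.
1. H is the centroid of triangle FTA ⇒ H = (1/3, 1/3)
2. P is the intersection of line AH and line TF ⇒ P = (0, 1/2)
P = A + t·(H−A) with t = 3/2, so AP:PH = t:(1−t) = 3/2:-1/2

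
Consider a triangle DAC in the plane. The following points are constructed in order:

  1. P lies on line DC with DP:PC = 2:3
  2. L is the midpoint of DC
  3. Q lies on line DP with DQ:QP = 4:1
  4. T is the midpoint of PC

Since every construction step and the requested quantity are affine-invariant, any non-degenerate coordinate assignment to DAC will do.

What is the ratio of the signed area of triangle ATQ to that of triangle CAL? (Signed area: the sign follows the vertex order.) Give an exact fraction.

Assign D = (0, 0), A = (1, 0), C = (0, 1) — the answer is frame-independent, so this choice is without loss of generality.
1. P lies on line DC with DP:PC = 2:3 ⇒ P = (0, 2/5)
2. L is the midpoint of DC ⇒ L = (0, 1/2)
3. Q lies on line DP with DQ:QP = 4:1 ⇒ Q = (0, 8/25)
4. T is the midpoint of PC ⇒ T = (0, 7/10)
2·[ATQ] = 19/50, 2·[CAL] = -1/2
[ATQ]:[CAL] = 19/50:-1/2 = -19/25

[ATQ]:[CAL] = -19/25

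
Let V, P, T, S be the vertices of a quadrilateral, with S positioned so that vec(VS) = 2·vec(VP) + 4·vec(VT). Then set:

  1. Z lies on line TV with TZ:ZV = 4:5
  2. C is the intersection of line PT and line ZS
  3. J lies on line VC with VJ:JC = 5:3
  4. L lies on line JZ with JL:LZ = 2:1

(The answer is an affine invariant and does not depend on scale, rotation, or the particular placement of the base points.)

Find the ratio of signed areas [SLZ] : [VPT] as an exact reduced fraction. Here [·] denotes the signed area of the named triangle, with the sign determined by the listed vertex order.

[SLZ]:[VPT] = -5/36

Choose coordinates V = (0, 0), P = (1, 0), T = (0, 1), S = (2, 4).
1. Z lies on line TV with TZ:ZV = 4:5 ⇒ Z = (0, 5/9)
2. C is the intersection of line PT and line ZS ⇒ C = (8/49, 41/49)
3. J lies on line VC with VJ:JC = 5:3 ⇒ J = (5/49, 205/392)
4. L lies on line JZ with JL:LZ = 2:1 ⇒ L = (5/147, 5765/10584)
2·[SLZ] = -5/36, 2·[VPT] = 1
[SLZ]:[VPT] = -5/36:1 = -5/36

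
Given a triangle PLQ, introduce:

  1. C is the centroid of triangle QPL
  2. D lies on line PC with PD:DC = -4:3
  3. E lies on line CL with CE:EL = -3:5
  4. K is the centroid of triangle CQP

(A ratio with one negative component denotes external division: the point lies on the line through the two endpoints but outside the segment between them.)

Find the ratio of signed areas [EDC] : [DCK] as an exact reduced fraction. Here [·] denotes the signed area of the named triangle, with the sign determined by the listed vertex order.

Work in coordinates with P = (0, 0), L = (1, 0), Q = (0, 1).
1. C is the centroid of triangle QPL ⇒ C = (1/3, 1/3)
2. D lies on line PC with PD:DC = -4:3 ⇒ D = (4/3, 4/3)
3. E lies on line CL with CE:EL = -3:5 ⇒ E = (-2/3, 5/6)
4. K is the centroid of triangle CQP ⇒ K = (1/9, 4/9)
2·[EDC] = -3/2, 2·[DCK] = -1/3
[EDC]:[DCK] = -3/2:-1/3 = 9/2

[EDC]:[DCK] = 9/2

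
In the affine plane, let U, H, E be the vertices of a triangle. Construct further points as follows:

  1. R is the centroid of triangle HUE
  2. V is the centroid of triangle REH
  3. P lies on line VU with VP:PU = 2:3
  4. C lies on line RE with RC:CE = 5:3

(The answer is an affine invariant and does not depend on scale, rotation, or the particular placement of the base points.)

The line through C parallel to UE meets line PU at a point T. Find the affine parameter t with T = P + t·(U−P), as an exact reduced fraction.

Set U = (0, 0), H = (1, 0), E = (0, 1); any affine frame gives the same invariant.
1. R is the centroid of triangle HUE ⇒ R = (1/3, 1/3)
2. V is the centroid of triangle REH ⇒ V = (4/9, 4/9)
3. P lies on line VU with VP:PU = 2:3 ⇒ P = (4/15, 4/15)
4. C lies on line RE with RC:CE = 5:3 ⇒ C = (1/8, 3/4)
through C parallel to UE: direction (0, 1); meets PU at T = (1/8, 1/8)
T = P + t·(U−P) with t = 17/32

t = 17/32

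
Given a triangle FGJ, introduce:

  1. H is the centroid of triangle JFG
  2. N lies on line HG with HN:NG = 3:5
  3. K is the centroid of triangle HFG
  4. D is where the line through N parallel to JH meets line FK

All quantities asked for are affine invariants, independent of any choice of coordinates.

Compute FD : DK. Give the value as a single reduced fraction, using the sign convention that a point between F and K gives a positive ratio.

Set F = (0, 0), G = (1, 0), J = (0, 1); any affine frame gives the same invariant.
1. H is the centroid of triangle JFG ⇒ H = (1/3, 1/3)
2. N lies on line HG with HN:NG = 3:5 ⇒ N = (7/12, 5/24)
3. K is the centroid of triangle HFG ⇒ K = (4/9, 1/9)
4. D is where the line through N parallel to JH meets line FK ⇒ D = (11/18, 11/72)
D = F + t·(K−F) with t = 11/8, so FD:DK = t:(1−t) = 11/8:-3/8

FD:DK = -11/3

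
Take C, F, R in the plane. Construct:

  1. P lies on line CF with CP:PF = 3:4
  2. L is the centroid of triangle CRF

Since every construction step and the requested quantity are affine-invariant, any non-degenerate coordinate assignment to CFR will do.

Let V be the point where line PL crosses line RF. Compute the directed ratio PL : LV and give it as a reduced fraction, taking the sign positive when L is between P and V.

PL:LV = 5/7

Set C = (0, 0), F = (1, 0), R = (0, 1); any affine frame gives the same invariant.
1. P lies on line CF with CP:PF = 3:4 ⇒ P = (3/7, 0)
2. L is the centroid of triangle CRF ⇒ L = (1/3, 1/3)
line PL meets RF at V = (1/5, 4/5)
L = P + t·(V−P) with t = 5/12, so PL:LV = 5/12:7/12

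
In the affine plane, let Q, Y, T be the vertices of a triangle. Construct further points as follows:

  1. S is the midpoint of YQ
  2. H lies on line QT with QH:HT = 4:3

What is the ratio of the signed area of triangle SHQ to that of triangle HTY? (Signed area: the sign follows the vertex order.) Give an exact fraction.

Assign Q = (0, 0), Y = (1, 0), T = (0, 1) — the answer is frame-independent, so this choice is without loss of generality.
1. S is the midpoint of YQ ⇒ S = (1/2, 0)
2. H lies on line QT with QH:HT = 4:3 ⇒ H = (0, 4/7)
2·[SHQ] = 2/7, 2·[HTY] = -3/7
[SHQ]:[HTY] = 2/7:-3/7 = -2/3

[SHQ]:[HTY] = -2/3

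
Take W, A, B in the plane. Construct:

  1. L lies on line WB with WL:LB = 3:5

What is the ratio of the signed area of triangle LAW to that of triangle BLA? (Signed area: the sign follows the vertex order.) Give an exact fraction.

[LAW]:[BLA] = -3/5

Work in coordinates with W = (0, 0), A = (1, 0), B = (0, 1).
1. L lies on line WB with WL:LB = 3:5 ⇒ L = (0, 3/8)
2·[LAW] = -3/8, 2·[BLA] = 5/8
[LAW]:[BLA] = -3/8:5/8 = -3/5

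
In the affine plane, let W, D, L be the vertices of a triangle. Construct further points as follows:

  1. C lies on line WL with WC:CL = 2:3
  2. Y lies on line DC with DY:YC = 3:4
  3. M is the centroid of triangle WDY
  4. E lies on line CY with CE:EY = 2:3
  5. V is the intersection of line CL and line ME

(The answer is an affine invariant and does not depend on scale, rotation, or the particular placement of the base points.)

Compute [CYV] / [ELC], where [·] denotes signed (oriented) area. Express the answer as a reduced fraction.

Assign W = (0, 0), D = (1, 0), L = (0, 1) — the answer is frame-independent, so this choice is without loss of generality.
1. C lies on line WL with WC:CL = 2:3 ⇒ C = (0, 2/5)
2. Y lies on line DC with DY:YC = 3:4 ⇒ Y = (4/7, 6/35)
3. M is the centroid of triangle WDY ⇒ M = (11/21, 2/35)
4. E lies on line CY with CE:EY = 2:3 ⇒ E = (8/35, 54/175)
5. V is the intersection of line CL and line ME ⇒ V = (0, 78/155)
2·[CYV] = 64/1085, 2·[ELC] = 24/175
[CYV]:[ELC] = 64/1085:24/175 = 40/93

[CYV]:[ELC] = 40/93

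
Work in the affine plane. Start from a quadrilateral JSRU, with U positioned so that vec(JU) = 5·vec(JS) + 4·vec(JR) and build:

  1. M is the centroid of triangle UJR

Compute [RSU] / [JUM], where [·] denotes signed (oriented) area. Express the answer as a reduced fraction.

[RSU]:[JUM] = 24/5

Assign J = (0, 0), S = (1, 0), R = (0, 1), U = (5, 4) — the answer is frame-independent, so this choice is without loss of generality.
1. M is the centroid of triangle UJR ⇒ M = (5/3, 5/3)
2·[RSU] = 8, 2·[JUM] = 5/3
[RSU]:[JUM] = 8:5/3 = 24/5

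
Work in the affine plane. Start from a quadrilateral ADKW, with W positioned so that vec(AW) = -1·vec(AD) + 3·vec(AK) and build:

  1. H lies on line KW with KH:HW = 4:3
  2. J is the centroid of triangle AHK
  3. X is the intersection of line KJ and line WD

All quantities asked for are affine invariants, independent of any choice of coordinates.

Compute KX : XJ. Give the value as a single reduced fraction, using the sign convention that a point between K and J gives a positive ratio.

Assign A = (0, 0), D = (1, 0), K = (0, 1), W = (-1, 3) — the answer is frame-independent, so this choice is without loss of generality.
1. H lies on line KW with KH:HW = 4:3 ⇒ H = (-4/7, 15/7)
2. J is the centroid of triangle AHK ⇒ J = (-4/21, 22/21)
3. X is the intersection of line KJ and line WD ⇒ X = (2/5, 9/10)
X = K + t·(J−K) with t = -21/10, so KX:XJ = t:(1−t) = -21/10:31/10

KX:XJ = -21/31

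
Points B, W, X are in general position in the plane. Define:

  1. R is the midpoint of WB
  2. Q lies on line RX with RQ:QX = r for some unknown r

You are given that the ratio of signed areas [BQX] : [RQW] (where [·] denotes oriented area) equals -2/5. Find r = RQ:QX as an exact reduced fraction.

r = 5/2

Set B = (0, 0), W = (1, 0), X = (0, 1); any affine frame gives the same invariant.
1. R is the midpoint of WB ⇒ R = (1/2, 0)
2. With RQ:QX = r, write λ = r/(r+1) so Q = R + λ·(X−R); Q is affine-linear in λ
Every point depending on Q is an affine combination of Q and λ-independent points, so each such coordinate is linear in λ; the λ² term in each signed area is a multiple of (X−R)×(X−R) = 0, so 2·[BQX] and 2·[RQW] are each linear in λ. Evaluating at λ=0 and λ=1:
  2·[BQX] = -1/2·λ + 1/2,   2·[RQW] = -1/2·λ
So [BQX]:[RQW] = (-1/2·λ + 1/2) / (-1/2·λ). Setting this equal to -2/5:
  -1/2·λ + 1/2 = -2/5·(-1/2·λ)  ⇒  λ = 5/7
Then r = λ/(1−λ) = (5/7)/(2/7) = 5/2. Check: with r = 5/2, Q = (1/7, 5/7) and [BQX]:[RQW] = -2/5 as required.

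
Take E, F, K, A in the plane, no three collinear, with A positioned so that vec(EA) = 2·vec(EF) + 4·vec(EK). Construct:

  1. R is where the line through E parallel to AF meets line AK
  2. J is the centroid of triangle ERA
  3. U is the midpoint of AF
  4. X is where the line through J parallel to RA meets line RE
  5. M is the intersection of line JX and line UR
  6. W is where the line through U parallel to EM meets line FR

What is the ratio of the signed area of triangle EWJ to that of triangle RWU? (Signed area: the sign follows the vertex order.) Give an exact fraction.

[EWJ]:[RWU] = 38/45

Set E = (0, 0), F = (1, 0), K = (0, 1), A = (2, 4); any affine frame gives the same invariant.
1. R is where the line through E parallel to AF meets line AK ⇒ R = (2/5, 8/5)
2. J is the centroid of triangle ERA ⇒ J = (4/5, 28/15)
3. U is the midpoint of AF ⇒ U = (3/2, 2)
4. X is where the line through J parallel to RA meets line RE ⇒ X = (4/15, 16/15)
5. M is the intersection of line JX and line UR ⇒ M = (52/75, 128/75)
6. W is where the line through U parallel to EM meets line FR ⇒ W = (17/20, 2/5)
2·[EWJ] = 19/15, 2·[RWU] = 3/2
[EWJ]:[RWU] = 19/15:3/2 = 38/45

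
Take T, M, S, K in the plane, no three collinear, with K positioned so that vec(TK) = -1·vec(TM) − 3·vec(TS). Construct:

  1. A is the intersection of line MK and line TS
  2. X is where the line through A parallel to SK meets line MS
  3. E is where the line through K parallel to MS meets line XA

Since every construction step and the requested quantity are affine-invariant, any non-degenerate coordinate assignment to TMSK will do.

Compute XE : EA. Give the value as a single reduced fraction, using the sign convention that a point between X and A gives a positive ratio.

Choose coordinates T = (0, 0), M = (1, 0), S = (0, 1), K = (-1, -3).
1. A is the intersection of line MK and line TS ⇒ A = (0, -3/2)
2. X is where the line through A parallel to SK meets line MS ⇒ X = (1/2, 1/2)
3. E is where the line through K parallel to MS meets line XA ⇒ E = (-1/2, -7/2)
E = X + t·(A−X) with t = 2, so XE:EA = t:(1−t) = 2:-1

XE:EA = -2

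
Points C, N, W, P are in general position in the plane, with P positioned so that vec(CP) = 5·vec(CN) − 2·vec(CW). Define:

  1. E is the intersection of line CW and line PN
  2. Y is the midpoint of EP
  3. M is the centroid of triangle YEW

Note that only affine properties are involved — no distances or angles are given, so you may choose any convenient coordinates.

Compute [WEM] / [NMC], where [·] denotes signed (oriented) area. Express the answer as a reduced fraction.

Set C = (0, 0), N = (1, 0), W = (0, 1), P = (5, -2); any affine frame gives the same invariant.
1. E is the intersection of line CW and line PN ⇒ E = (0, 1/2)
2. Y is the midpoint of EP ⇒ Y = (5/2, -3/4)
3. M is the centroid of triangle YEW ⇒ M = (5/6, 1/4)
2·[WEM] = 5/12, 2·[NMC] = 1/4
[WEM]:[NMC] = 5/12:1/4 = 5/3

[WEM]:[NMC] = 5/3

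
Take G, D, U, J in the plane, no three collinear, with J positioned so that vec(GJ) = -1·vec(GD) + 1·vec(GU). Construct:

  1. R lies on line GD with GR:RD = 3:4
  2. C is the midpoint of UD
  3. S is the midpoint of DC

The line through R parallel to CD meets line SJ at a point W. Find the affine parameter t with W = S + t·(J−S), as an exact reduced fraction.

t = 4/7

Set G = (0, 0), D = (1, 0), U = (0, 1), J = (-1, 1); any affine frame gives the same invariant.
1. R lies on line GD with GR:RD = 3:4 ⇒ R = (3/7, 0)
2. C is the midpoint of UD ⇒ C = (1/2, 1/2)
3. S is the midpoint of DC ⇒ S = (3/4, 1/4)
through R parallel to CD: direction (1/2, -1/2); meets SJ at W = (-1/4, 19/28)
W = S + t·(J−S) with t = 4/7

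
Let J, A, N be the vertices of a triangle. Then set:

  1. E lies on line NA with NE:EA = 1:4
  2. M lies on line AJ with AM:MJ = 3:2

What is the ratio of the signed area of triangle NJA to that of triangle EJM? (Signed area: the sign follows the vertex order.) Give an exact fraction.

Set J = (0, 0), A = (1, 0), N = (0, 1); any affine frame gives the same invariant.
1. E lies on line NA with NE:EA = 1:4 ⇒ E = (1/5, 4/5)
2. M lies on line AJ with AM:MJ = 3:2 ⇒ M = (2/5, 0)
2·[NJA] = 1, 2·[EJM] = 8/25
[NJA]:[EJM] = 1:8/25 = 25/8

[NJA]:[EJM] = 25/8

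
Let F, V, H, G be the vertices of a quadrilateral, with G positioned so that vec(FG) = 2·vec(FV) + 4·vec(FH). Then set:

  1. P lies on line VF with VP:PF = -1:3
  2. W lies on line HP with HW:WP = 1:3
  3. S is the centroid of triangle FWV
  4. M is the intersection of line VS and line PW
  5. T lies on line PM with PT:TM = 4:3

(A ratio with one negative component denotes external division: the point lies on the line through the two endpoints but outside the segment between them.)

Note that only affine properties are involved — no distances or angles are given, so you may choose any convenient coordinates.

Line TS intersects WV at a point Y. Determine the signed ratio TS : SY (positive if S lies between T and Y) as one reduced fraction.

TS:SY = -47/14

Choose coordinates F = (0, 0), V = (1, 0), H = (0, 1), G = (2, 4).
1. P lies on line VF with VP:PF = -1:3 ⇒ P = (3/2, 0)
2. W lies on line HP with HW:WP = 1:3 ⇒ W = (3/8, 3/4)
3. S is the centroid of triangle FWV ⇒ S = (11/24, 1/4)
4. M is the intersection of line VS and line PW ⇒ M = (21/8, -3/4)
5. T lies on line PM with PT:TM = 4:3 ⇒ T = (15/7, -3/7)
line TS meets WV at Y = (361/376, 9/188)
S = T + t·(Y−T) with t = 47/33, so TS:SY = 47/33:-14/33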